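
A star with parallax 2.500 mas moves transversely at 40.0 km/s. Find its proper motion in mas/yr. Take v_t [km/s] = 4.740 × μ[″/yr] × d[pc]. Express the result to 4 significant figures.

21.10 mas/yr

d = 1/p = 1/0.002500″ = 400 pc.
μ = v_t / (4.74 d) = 40.0 / (4.74 × 400) = 40.0 / 1896 = 0.021097 ″/yr = 21.097 mas/yr.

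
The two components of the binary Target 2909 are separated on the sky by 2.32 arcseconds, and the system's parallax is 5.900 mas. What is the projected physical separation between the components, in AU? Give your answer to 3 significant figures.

d = 1/p = 1/0.005900″ = 169.49 pc.
At distance d (pc), an angle of θ arcsec spans θ·d AU: s = 2.32 × 169.49 = 393.22 AU.

393 AU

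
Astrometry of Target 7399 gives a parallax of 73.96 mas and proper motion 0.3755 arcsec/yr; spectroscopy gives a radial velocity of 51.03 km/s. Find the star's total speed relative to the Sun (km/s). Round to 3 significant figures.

56.4 km/s

d = 1/p = 1/0.07396″ = 13.521 pc.
v_t = 4.740 μ d = 4.740 × 0.3755 × 13.521 = 24.066 km/s.
v = √(v_r² + v_t²) = √(51.03² + 24.066²) = √3183.23 = 56.42 km/s.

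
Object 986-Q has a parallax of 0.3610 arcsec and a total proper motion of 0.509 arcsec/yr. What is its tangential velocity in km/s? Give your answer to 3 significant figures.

6.68 km/s

d = 1/p = 1/0.3610″ = 2.7701 pc.
v_t = 4.74 × μ × d = 4.74 × 0.509 × 2.7701 = 6.6833 km/s.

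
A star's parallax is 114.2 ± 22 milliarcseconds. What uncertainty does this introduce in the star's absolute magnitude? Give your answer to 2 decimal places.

M = m − 5 log₁₀ d + 5 = m + 5 log₁₀ p + 5, so ∂M/∂p = 5/(p ln 10).
σ_M = (5/ln 10) · (σ_p/p) = 2.1715 × 22/114.2 = 2.1715 × 0.19264 = 0.41832.

σ_M = 0.42 mag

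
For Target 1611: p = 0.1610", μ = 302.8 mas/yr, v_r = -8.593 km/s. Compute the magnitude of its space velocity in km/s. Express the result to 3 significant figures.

d = 1/p = 1/0.1610″ = 6.2112 pc.
μ = 302.8 mas/yr = 0.3028 ″/yr.
v_t = 4.740 μ d = 4.740 × 0.3028 × 6.2112 = 8.9148 km/s.
v = √(v_r² + v_t²) = √((-8.593)² + 8.9148²) = √153.313 = 12.382 km/s.

12.4 km/s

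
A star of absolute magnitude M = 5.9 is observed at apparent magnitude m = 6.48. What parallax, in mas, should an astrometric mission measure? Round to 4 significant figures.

m − M = 6.48 − 5.9 = 0.58.
d = 10^((m−M)/5 + 1) = 10^1.116 = 13.062 pc.
p = 1/d = 1/13.062 = 0.076558 arcsec = 76.558 mas.

76.56 mas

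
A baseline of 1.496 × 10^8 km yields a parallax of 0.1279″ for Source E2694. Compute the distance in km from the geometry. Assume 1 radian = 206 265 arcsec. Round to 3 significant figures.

θ = 0.1279″ = 0.1279/206265 = 6.2008 × 10^-7 rad.
d = B/θ = (1.496 × 10^8) / (6.2008 × 10^-7) = 2.4126 × 10^14 km.

2.41 × 10^14 km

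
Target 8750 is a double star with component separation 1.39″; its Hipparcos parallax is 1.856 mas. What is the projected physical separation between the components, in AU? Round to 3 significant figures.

749 AU

d = 1/p = 1/0.001856″ = 538.79 pc.
At distance d (pc), an angle of θ arcsec spans θ·d AU: s = 1.39 × 538.79 = 748.92 AU.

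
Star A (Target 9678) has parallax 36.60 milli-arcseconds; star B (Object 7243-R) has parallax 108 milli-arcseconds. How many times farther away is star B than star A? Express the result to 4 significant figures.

Since d = 1/p, d_B/d_A = p_A/p_B.
= 36.60 / 108 = 0.33889.

0.3389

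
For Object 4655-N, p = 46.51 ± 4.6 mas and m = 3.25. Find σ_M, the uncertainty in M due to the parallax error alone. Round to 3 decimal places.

M = m − 5 log₁₀ d + 5 = m + 5 log₁₀ p + 5, so ∂M/∂p = 5/(p ln 10).
σ_M = (5/ln 10) · (σ_p/p) = 2.1715 × 4.6/46.51 = 2.1715 × 0.098903 = 0.21477.

σ_M = 0.215 mag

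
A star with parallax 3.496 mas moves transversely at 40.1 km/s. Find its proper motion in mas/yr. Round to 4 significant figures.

29.58 mas/yr

d = 1/p = 1/0.003496″ = 286.04 pc.
μ = v_t / (4.74 d) = 40.1 / (4.74 × 286.04) = 40.1 / 1355.8 = 0.029577 ″/yr = 29.577 mas/yr.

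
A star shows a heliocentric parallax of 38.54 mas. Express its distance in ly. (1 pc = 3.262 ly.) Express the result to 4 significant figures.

84.64 ly

p = 38.54 mas = 0.03854 arcsec.
d = 1/p = 1/0.03854 = 25.947 pc.
In light-years: 25.947 × 3.262 = 84.639 ly.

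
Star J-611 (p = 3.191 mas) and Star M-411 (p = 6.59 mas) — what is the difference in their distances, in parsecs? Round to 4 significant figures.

161.6 pc

d_A = 1/0.003191″ = 313.38 pc; d_B = 1/0.006590″ = 151.75 pc.
|d_B − d_A| = |151.75 − 313.38| = 161.63 pc.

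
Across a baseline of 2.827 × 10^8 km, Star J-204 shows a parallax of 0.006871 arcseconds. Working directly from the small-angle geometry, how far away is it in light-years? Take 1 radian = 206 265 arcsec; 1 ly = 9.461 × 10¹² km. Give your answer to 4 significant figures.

897.0 ly

θ = 0.006871″ = 0.006871/206265 = 3.3312 × 10^-8 rad.
d = B/θ = (2.827 × 10^8) / (3.3312 × 10^-8) = 8.4864 × 10^15 km = (8.4864 × 10^15) / (9.461 × 10^12) ly = 896.99 ly.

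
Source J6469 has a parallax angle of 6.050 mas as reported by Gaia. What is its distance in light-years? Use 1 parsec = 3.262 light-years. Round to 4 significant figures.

p = 6.050 mas = 0.006050 arcsec.
d = 1/p = 1/0.006050 = 165.29 pc.
In light-years: 165.29 × 3.262 = 539.18 ly.

539.2 light years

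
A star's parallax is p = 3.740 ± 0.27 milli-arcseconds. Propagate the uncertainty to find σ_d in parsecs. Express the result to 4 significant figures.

d = 1/p, so σ_d = σ_p / p².
σ_d = 0.000270 / (0.003740)² = 0.000270 / 0.000013988 = 19.302 pc.

19.30 pc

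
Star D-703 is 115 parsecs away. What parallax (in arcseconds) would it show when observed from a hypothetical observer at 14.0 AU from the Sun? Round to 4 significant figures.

p (arcsec) = B (AU) / d (pc).
p = 14.0 / 115 = 0.12174 arcsec.

0.1217 arcsec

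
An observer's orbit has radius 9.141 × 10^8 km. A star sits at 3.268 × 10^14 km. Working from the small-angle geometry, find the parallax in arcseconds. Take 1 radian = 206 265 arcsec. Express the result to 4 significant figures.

θ ≈ B/d = (9.141 × 10^8) / (3.268 × 10^14) = 2.7971 × 10^-6 rad.
In arcseconds: 2.7971 × 10^-6 × 206265 = 0.57694″.

0.5769 arcsec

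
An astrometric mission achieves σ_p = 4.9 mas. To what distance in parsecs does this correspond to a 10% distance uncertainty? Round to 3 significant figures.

σ_d/d = σ_p/p, so the condition is σ_p/p ≤ 0.10, i.e. p ≥ σ_p/0.10.
p_min = 4.9/0.10 = 49 mas = 0.049 arcsec.
d_max = 1/p_min = 1/0.049 = 20.408 pc.

20.4 pc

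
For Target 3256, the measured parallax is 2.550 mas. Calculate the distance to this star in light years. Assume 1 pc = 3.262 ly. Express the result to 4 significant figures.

p = 2.550 mas = 0.002550 arcsec.
d = 1/p = 1/0.002550 = 392.16 pc.
In light-years: 392.16 × 3.262 = 1279.2 ly.

1279 light years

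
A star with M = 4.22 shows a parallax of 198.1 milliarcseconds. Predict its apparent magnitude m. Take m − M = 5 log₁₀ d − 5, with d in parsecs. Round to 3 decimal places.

m = 2.736

d = 1/p = 1/0.1981″ = 5.048 pc.
m − M = 5 log₁₀ d − 5 = 5 log₁₀(5.048) − 5 = 3.5156 − 5 = -1.4844.
m = M + (m − M) = 4.22 + (-1.4844) = 2.736.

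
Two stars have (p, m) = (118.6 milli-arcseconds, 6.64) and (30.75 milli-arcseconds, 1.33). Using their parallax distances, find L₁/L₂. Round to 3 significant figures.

L₁/L₂ = 0.000505

d₁ = 1/p₁ = 1/0.1186″ = 8.4317 pc; d₂ = 1/p₂ = 1/0.03075″ = 32.52 pc.
M₁ = m₁ − 5 log₁₀ d₁ + 5 = 6.64 − 4.6296 + 5 = 7.0104.
M₂ = 1.33 − 7.5608 + 5 = -1.2308.
L₁/L₂ = 10^(0.4(M₂ − M₁)) = 10^(0.4 × (-8.2412)) = 10^(-3.29648) = 0.00050527.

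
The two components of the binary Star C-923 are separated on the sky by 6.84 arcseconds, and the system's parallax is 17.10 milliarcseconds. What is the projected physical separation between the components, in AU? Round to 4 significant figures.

400.0 AU

d = 1/p = 1/0.01710″ = 58.48 pc.
At distance d (pc), an angle of θ arcsec spans θ·d AU: s = 6.84 × 58.48 = 400 AU.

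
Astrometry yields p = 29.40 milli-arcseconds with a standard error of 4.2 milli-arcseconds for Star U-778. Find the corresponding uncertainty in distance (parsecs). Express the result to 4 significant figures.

4.859 pc

d = 1/p, so σ_d = σ_p / p².
σ_d = 0.00420 / (0.02940)² = 0.00420 / 0.00086436 = 4.8591 pc.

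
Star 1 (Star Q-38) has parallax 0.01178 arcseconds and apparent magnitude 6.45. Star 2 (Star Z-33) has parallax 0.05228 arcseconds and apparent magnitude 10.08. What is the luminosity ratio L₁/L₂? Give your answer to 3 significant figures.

L₁/L₂ = 558

d₁ = 1/p₁ = 1/0.01178″ = 84.89 pc; d₂ = 1/p₂ = 1/0.05228″ = 19.128 pc.
M₁ = m₁ − 5 log₁₀ d₁ + 5 = 6.45 − 9.6443 + 5 = 1.8057.
M₂ = 10.08 − 6.4083 + 5 = 8.6717.
L₁/L₂ = 10^(0.4(M₂ − M₁)) = 10^(0.4 × 6.8660) = 10^2.74640 = 557.7.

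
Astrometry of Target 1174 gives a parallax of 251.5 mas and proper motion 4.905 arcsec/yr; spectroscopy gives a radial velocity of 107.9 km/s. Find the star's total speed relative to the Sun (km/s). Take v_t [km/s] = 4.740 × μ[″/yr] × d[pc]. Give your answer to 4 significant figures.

d = 1/p = 1/0.2515″ = 3.9761 pc.
v_t = 4.740 μ d = 4.740 × 4.905 × 3.9761 = 92.443 km/s.
v = √(v_r² + v_t²) = √(107.9² + 92.443²) = √20188.1 = 142.08 km/s.

142.1 km/s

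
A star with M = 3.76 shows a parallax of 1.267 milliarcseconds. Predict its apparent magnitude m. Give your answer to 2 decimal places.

m = 13.25

d = 1/p = 1/0.001267″ = 789.27 pc.
m − M = 5 log₁₀ d − 5 = 5 log₁₀(789.27) − 5 = 14.4861 − 5 = 9.4861.
m = M + (m − M) = 3.76 + 9.4861 = 13.25.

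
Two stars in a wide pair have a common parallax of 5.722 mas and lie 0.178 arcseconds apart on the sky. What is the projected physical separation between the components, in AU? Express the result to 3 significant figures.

31.1 AU

d = 1/p = 1/0.005722″ = 174.76 pc.
At distance d (pc), an angle of θ arcsec spans θ·d AU: s = 0.178 × 174.76 = 31.107 AU.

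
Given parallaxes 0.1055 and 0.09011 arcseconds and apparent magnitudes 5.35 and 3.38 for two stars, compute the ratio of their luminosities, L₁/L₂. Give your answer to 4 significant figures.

L₁/L₂ = 0.1189

d₁ = 1/p₁ = 1/0.1055″ = 9.4787 pc; d₂ = 1/p₂ = 1/0.09011″ = 11.098 pc.
M₁ = m₁ − 5 log₁₀ d₁ + 5 = 5.35 − 4.8837 + 5 = 5.4663.
M₂ = 3.38 − 5.2262 + 5 = 3.1538.
L₁/L₂ = 10^(0.4(M₂ − M₁)) = 10^(0.4 × (-2.3125)) = 10^(-0.92500) = 0.11885.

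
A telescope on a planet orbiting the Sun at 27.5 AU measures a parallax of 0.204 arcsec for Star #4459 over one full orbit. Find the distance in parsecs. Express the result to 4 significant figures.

With baseline B (in AU) and parallax p (in arcsec), d = B/p parsecs.
d = 27.5 / 0.204 = 134.8 pc.

134.8 pc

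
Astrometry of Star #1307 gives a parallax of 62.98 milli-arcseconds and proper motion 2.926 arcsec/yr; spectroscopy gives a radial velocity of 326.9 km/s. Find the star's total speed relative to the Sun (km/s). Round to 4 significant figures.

d = 1/p = 1/0.06298″ = 15.878 pc.
v_t = 4.740 μ d = 4.740 × 2.926 × 15.878 = 220.22 km/s.
v = √(v_r² + v_t²) = √(326.9² + 220.22²) = √155360 = 394.16 km/s.

394.2 km/s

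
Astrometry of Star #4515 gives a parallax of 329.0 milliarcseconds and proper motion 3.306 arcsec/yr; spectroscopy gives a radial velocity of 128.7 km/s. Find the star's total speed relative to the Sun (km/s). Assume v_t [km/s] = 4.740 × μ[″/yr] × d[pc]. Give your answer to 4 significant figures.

137.2 km/s

d = 1/p = 1/0.3290″ = 3.0395 pc.
v_t = 4.740 μ d = 4.740 × 3.306 × 3.0395 = 47.63 km/s.
v = √(v_r² + v_t²) = √(128.7² + 47.63²) = √18832.3 = 137.23 km/s.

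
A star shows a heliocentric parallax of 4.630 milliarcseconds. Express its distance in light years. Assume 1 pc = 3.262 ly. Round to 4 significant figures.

p = 4.630 milliarcseconds = 0.004630 arcsec.
d = 1/p = 1/0.004630 = 215.98 pc.
In light-years: 215.98 × 3.262 = 704.53 ly.

704.5 light years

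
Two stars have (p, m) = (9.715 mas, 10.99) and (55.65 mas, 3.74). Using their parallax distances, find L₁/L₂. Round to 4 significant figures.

L₁/L₂ = 0.04131

d₁ = 1/p₁ = 1/0.009715″ = 102.93 pc; d₂ = 1/p₂ = 1/0.05565″ = 17.969 pc.
M₁ = m₁ − 5 log₁₀ d₁ + 5 = 10.99 − 10.0627 + 5 = 5.9273.
M₂ = 3.74 − 6.2726 + 5 = 2.4674.
L₁/L₂ = 10^(0.4(M₂ − M₁)) = 10^(0.4 × (-3.4599)) = 10^(-1.38396) = 0.041309.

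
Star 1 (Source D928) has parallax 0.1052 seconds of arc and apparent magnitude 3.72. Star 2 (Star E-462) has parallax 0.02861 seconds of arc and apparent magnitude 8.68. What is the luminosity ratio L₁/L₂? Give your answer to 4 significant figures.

d₁ = 1/p₁ = 1/0.1052″ = 9.5057 pc; d₂ = 1/p₂ = 1/0.02861″ = 34.953 pc.
M₁ = m₁ − 5 log₁₀ d₁ + 5 = 3.72 − 4.8899 + 5 = 3.8301.
M₂ = 8.68 − 7.7174 + 5 = 5.9626.
L₁/L₂ = 10^(0.4(M₂ − M₁)) = 10^(0.4 × 2.1325) = 10^0.85300 = 7.1285.

L₁/L₂ = 7.129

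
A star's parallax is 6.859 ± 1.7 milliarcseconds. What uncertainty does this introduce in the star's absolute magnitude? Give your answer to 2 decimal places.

σ_M = 0.54 mag

M = m − 5 log₁₀ d + 5 = m + 5 log₁₀ p + 5, so ∂M/∂p = 5/(p ln 10).
σ_M = (5/ln 10) · (σ_p/p) = 2.1715 × 1.7/6.859 = 2.1715 × 0.24785 = 0.53821.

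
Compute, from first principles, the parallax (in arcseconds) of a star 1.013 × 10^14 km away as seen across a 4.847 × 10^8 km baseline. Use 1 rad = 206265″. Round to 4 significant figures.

0.9869 arcsec

θ ≈ B/d = (4.847 × 10^8) / (1.013 × 10^14) = 4.7848 × 10^-6 rad.
In arcseconds: 4.7848 × 10^-6 × 206265 = 0.98694″.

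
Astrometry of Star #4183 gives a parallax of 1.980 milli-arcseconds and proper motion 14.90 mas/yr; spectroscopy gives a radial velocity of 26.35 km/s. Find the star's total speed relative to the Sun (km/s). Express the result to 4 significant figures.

d = 1/p = 1/0.001980″ = 505.05 pc.
μ = 14.90 mas/yr = 0.01490 ″/yr.
v_t = 4.740 μ d = 4.740 × 0.01490 × 505.05 = 35.67 km/s.
v = √(v_r² + v_t²) = √(26.35² + 35.67²) = √1966.67 = 44.347 km/s.

44.35 km/s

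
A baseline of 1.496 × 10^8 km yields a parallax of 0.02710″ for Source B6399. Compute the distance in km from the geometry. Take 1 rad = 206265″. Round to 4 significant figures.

1.139 × 10^15 km

θ = 0.02710″ = 0.02710/206265 = 1.3138 × 10^-7 rad.
d = B/θ = (1.496 × 10^8) / (1.3138 × 10^-7) = 1.1387 × 10^15 km.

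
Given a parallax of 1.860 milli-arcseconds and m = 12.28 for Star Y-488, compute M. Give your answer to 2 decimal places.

M = 3.63

d = 1/p = 1/0.001860″ = 537.63 pc.
m − M = 5 log₁₀(537.63) − 5 = 13.6524 − 5 = 8.6524.
M = m − (m − M) = 12.28 − 8.6524 = 3.63.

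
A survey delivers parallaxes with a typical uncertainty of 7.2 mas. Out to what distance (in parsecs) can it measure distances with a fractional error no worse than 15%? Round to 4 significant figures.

20.83 pc

σ_d/d = σ_p/p, so the condition is σ_p/p ≤ 0.15, i.e. p ≥ σ_p/0.15.
p_min = 7.2/0.15 = 48 mas = 0.048 arcsec.
d_max = 1/p_min = 1/0.048 = 20.833 pc.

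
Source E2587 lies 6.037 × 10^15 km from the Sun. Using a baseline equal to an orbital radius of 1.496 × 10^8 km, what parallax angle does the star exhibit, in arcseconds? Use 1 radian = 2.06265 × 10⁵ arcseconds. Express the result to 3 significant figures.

θ ≈ B/d = (1.496 × 10^8) / (6.037 × 10^15) = 2.4781 × 10^-8 rad.
In arcseconds: 2.4781 × 10^-8 × 206265 = 0.0051115″.

0.00511 arcsec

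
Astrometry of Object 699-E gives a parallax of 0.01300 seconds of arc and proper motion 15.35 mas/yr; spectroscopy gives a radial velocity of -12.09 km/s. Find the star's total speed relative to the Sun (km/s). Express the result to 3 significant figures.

d = 1/p = 1/0.01300″ = 76.923 pc.
μ = 15.35 mas/yr = 0.01535 ″/yr.
v_t = 4.740 μ d = 4.740 × 0.01535 × 76.923 = 5.5968 km/s.
v = √(v_r² + v_t²) = √((-12.09)² + 5.5968²) = √177.492 = 13.323 km/s.

13.3 km/s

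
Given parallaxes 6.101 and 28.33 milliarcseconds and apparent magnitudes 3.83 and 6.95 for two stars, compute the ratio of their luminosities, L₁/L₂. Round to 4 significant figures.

L₁/L₂ = 381.7

d₁ = 1/p₁ = 1/0.006101″ = 163.91 pc; d₂ = 1/p₂ = 1/0.02833″ = 35.298 pc.
M₁ = m₁ − 5 log₁₀ d₁ + 5 = 3.83 − 11.0730 + 5 = -2.2430.
M₂ = 6.95 − 7.7388 + 5 = 4.2112.
L₁/L₂ = 10^(0.4(M₂ − M₁)) = 10^(0.4 × 6.4542) = 10^2.58168 = 381.66.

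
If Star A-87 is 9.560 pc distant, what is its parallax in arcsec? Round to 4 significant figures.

0.1046 arcsec

p = 1/d = 1/9.56 = 0.1046 arcsec.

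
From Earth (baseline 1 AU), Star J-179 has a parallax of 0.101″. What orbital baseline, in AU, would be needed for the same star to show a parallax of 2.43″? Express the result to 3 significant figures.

24.1 AU

Parallax scales linearly with baseline: p ∝ B, so B = p_target / p_Earth × 1 AU.
B = 2.43 / 0.101 = 24.059 AU.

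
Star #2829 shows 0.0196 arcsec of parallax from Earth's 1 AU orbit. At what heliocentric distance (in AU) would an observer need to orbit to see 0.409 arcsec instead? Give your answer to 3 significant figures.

Parallax scales linearly with baseline: p ∝ B, so B = p_target / p_Earth × 1 AU.
B = 0.409 / 0.0196 = 20.867 AU.

20.9 AU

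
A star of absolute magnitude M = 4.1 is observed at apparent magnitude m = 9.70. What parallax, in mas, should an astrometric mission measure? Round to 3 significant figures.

m − M = 9.70 − 4.1 = 5.60.
d = 10^((m−M)/5 + 1) = 10^2.120 = 131.83 pc.
p = 1/d = 1/131.83 = 0.0075855 arcsec = 7.5855 mas.

7.59 mas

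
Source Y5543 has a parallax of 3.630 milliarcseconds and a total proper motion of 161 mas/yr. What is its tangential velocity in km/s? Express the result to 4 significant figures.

d = 1/p = 1/0.003630″ = 275.48 pc.
μ = 161 mas/yr = 0.161 ″/yr.
v_t = 4.74 × μ × d = 4.74 × 0.161 × 275.48 = 210.23 km/s.

210.2 km/s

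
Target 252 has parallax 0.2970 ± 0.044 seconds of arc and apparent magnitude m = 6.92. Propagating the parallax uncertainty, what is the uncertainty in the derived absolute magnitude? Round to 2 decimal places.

M = m − 5 log₁₀ d + 5 = m + 5 log₁₀ p + 5, so ∂M/∂p = 5/(p ln 10).
σ_M = (5/ln 10) · (σ_p/p) = 2.1715 × 0.044/0.2970 = 2.1715 × 0.14815 = 0.32171.

σ_M = 0.32 mag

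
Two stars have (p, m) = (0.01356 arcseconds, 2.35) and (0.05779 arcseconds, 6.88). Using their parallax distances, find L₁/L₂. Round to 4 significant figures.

L₁/L₂ = 1178

d₁ = 1/p₁ = 1/0.01356″ = 73.746 pc; d₂ = 1/p₂ = 1/0.05779″ = 17.304 pc.
M₁ = m₁ − 5 log₁₀ d₁ + 5 = 2.35 − 9.3387 + 5 = -1.9887.
M₂ = 6.88 − 6.1907 + 5 = 5.6893.
L₁/L₂ = 10^(0.4(M₂ − M₁)) = 10^(0.4 × 7.6780) = 10^3.07120 = 1178.1.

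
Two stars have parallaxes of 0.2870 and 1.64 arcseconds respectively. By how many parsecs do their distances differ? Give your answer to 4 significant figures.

2.875 pc

d_A = 1/0.2870″ = 3.4843 pc; d_B = 1/1.640″ = 0.60976 pc.
|d_B − d_A| = |0.60976 − 3.4843| = 2.8745 pc.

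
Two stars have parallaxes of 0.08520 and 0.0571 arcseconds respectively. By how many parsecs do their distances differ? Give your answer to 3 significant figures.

d_A = 1/0.08520″ = 11.737 pc; d_B = 1/0.05710″ = 17.513 pc.
|d_B − d_A| = |17.513 − 11.737| = 5.776 pc.

5.78 pc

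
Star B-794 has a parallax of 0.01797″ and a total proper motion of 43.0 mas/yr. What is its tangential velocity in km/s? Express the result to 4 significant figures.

d = 1/p = 1/0.01797″ = 55.648 pc.
μ = 43.0 mas/yr = 0.0430 ″/yr.
v_t = 4.74 × μ × d = 4.74 × 0.0430 × 55.648 = 11.342 km/s.

11.34 km/s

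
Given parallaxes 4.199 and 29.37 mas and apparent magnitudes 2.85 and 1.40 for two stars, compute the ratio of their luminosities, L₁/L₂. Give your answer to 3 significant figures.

d₁ = 1/p₁ = 1/0.004199″ = 238.15 pc; d₂ = 1/p₂ = 1/0.02937″ = 34.048 pc.
M₁ = m₁ − 5 log₁₀ d₁ + 5 = 2.85 − 11.8843 + 5 = -4.0343.
M₂ = 1.40 − 7.6605 + 5 = -1.2605.
L₁/L₂ = 10^(0.4(M₂ − M₁)) = 10^(0.4 × 2.7738) = 10^1.10952 = 12.868.

L₁/L₂ = 12.9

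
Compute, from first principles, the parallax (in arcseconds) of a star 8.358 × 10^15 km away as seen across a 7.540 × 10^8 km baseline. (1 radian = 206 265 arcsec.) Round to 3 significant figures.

0.0186 arcsec

θ ≈ B/d = (7.540 × 10^8) / (8.358 × 10^15) = 9.0213 × 10^-8 rad.
In arcseconds: 9.0213 × 10^-8 × 206265 = 0.018608″.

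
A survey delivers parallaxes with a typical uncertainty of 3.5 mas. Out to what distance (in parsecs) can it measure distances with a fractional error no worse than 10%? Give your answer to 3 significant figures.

28.6 pc

σ_d/d = σ_p/p, so the condition is σ_p/p ≤ 0.10, i.e. p ≥ σ_p/0.10.
p_min = 3.5/0.10 = 35 mas = 0.035 arcsec.
d_max = 1/p_min = 1/0.035 = 28.571 pc.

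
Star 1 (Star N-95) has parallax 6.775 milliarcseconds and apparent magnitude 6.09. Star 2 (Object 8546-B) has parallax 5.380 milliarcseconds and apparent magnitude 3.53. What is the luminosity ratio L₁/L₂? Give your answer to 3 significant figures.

L₁/L₂ = 0.0597

d₁ = 1/p₁ = 1/0.006775″ = 147.6 pc; d₂ = 1/p₂ = 1/0.005380″ = 185.87 pc.
M₁ = m₁ − 5 log₁₀ d₁ + 5 = 6.09 − 10.8454 + 5 = 0.2446.
M₂ = 3.53 − 11.3460 + 5 = -2.8160.
L₁/L₂ = 10^(0.4(M₂ − M₁)) = 10^(0.4 × (-3.0606)) = 10^(-1.22424) = 0.059671.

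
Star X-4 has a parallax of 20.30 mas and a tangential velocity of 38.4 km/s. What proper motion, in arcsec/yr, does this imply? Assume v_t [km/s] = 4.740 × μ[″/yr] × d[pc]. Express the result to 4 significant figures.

0.1645 arcsec/yr

d = 1/p = 1/0.02030″ = 49.261 pc.
μ = v_t / (4.74 d) = 38.4 / (4.74 × 49.261) = 38.4 / 233.5 = 0.16445 ″/yr.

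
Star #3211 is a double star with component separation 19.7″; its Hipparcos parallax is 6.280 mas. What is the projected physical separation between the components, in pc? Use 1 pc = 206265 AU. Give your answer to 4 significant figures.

d = 1/p = 1/0.006280″ = 159.24 pc.
At distance d (pc), an angle of θ arcsec spans θ·d AU: s = 19.7 × 159.24 = 3137 AU.
= 3137 / 206265 = 0.015209 pc.

0.01521 pc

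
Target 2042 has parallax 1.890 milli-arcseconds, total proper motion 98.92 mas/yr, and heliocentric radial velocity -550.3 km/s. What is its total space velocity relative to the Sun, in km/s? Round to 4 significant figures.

603.6 km/s

d = 1/p = 1/0.001890″ = 529.1 pc.
μ = 98.92 mas/yr = 0.09892 ″/yr.
v_t = 4.740 μ d = 4.740 × 0.09892 × 529.1 = 248.08 km/s.
v = √(v_r² + v_t²) = √((-550.3)² + 248.08²) = √364374 = 603.63 km/s.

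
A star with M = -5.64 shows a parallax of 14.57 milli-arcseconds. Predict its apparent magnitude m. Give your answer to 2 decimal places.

m = -1.46

d = 1/p = 1/0.01457″ = 68.634 pc.
m − M = 5 log₁₀ d − 5 = 5 log₁₀(68.634) − 5 = 9.1827 − 5 = 4.1827.
m = M + (m − M) = -5.64 + 4.1827 = -1.46.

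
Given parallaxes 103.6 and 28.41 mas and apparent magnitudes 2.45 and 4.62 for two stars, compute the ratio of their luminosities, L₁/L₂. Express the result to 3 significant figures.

d₁ = 1/p₁ = 1/0.1036″ = 9.6525 pc; d₂ = 1/p₂ = 1/0.02841″ = 35.199 pc.
M₁ = m₁ − 5 log₁₀ d₁ + 5 = 2.45 − 4.9232 + 5 = 2.5268.
M₂ = 4.62 − 7.7327 + 5 = 1.8873.
L₁/L₂ = 10^(0.4(M₂ − M₁)) = 10^(0.4 × (-0.6395)) = 10^(-0.25580) = 0.55488.

L₁/L₂ = 0.555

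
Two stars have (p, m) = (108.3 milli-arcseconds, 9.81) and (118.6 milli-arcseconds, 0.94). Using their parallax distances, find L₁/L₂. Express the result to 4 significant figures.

d₁ = 1/p₁ = 1/0.1083″ = 9.2336 pc; d₂ = 1/p₂ = 1/0.1186″ = 8.4317 pc.
M₁ = m₁ − 5 log₁₀ d₁ + 5 = 9.81 − 4.8269 + 5 = 9.9831.
M₂ = 0.94 − 4.6296 + 5 = 1.3104.
L₁/L₂ = 10^(0.4(M₂ − M₁)) = 10^(0.4 × (-8.6727)) = 10^(-3.46908) = 0.00033956.

L₁/L₂ = 0.0003396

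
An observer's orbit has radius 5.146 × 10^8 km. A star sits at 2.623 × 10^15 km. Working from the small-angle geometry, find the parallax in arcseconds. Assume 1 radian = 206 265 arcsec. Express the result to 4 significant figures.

θ ≈ B/d = (5.146 × 10^8) / (2.623 × 10^15) = 1.9619 × 10^-7 rad.
In arcseconds: 1.9619 × 10^-7 × 206265 = 0.040467″.

0.04047 arcsec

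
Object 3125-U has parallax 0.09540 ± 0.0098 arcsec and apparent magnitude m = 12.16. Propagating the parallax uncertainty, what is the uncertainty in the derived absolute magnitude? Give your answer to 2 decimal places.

M = m − 5 log₁₀ d + 5 = m + 5 log₁₀ p + 5, so ∂M/∂p = 5/(p ln 10).
σ_M = (5/ln 10) · (σ_p/p) = 2.1715 × 0.0098/0.09540 = 2.1715 × 0.10273 = 0.22308.

σ_M = 0.22 mag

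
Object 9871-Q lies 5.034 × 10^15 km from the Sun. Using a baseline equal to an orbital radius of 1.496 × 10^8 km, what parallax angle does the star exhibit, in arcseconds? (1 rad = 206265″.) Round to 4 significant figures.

θ ≈ B/d = (1.496 × 10^8) / (5.034 × 10^15) = 2.9718 × 10^-8 rad.
In arcseconds: 2.9718 × 10^-8 × 206265 = 0.0061298″.

0.006130 arcsec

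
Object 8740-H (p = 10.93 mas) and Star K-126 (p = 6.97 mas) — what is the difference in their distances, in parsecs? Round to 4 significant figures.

d_A = 1/0.01093″ = 91.491 pc; d_B = 1/0.006970″ = 143.47 pc.
|d_B − d_A| = |143.47 − 91.491| = 51.979 pc.

51.98 pc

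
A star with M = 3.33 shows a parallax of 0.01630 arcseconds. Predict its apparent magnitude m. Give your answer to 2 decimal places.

d = 1/p = 1/0.01630″ = 61.35 pc.
m − M = 5 log₁₀ d − 5 = 5 log₁₀(61.35) − 5 = 8.9391 − 5 = 3.9391.
m = M + (m − M) = 3.33 + 3.9391 = 7.27.

m = 7.27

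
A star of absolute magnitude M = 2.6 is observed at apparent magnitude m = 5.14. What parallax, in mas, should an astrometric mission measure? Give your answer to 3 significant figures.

31.0 mas

m − M = 5.14 − 2.6 = 2.54.
d = 10^((m−M)/5 + 1) = 10^1.508 = 32.211 pc.
p = 1/d = 1/32.211 = 0.031045 arcsec = 31.045 mas.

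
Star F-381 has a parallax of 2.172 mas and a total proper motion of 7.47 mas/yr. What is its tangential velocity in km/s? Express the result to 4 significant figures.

16.30 km/s

d = 1/p = 1/0.002172″ = 460.41 pc.
μ = 7.47 mas/yr = 0.00747 ″/yr.
v_t = 4.74 × μ × d = 4.74 × 0.00747 × 460.41 = 16.302 km/s.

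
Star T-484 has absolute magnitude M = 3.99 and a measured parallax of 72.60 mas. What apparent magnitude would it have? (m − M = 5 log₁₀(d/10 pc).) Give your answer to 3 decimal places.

m = 4.685

d = 1/p = 1/0.07260″ = 13.774 pc.
m − M = 5 log₁₀ d − 5 = 5 log₁₀(13.774) − 5 = 5.6953 − 5 = 0.6953.
m = M + (m − M) = 3.99 + 0.6953 = 4.685.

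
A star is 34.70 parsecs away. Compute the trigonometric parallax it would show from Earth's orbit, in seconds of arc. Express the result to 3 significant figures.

0.0288 arcsec

p = 1/d = 1/34.7 = 0.028818 arcsec.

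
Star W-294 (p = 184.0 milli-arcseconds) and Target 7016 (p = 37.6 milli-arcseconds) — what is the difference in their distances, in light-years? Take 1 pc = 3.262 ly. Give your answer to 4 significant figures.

69.03 ly

d_A = 1/0.1840″ = 5.4348 pc; d_B = 1/0.03760″ = 26.596 pc.
|d_B − d_A| = |26.596 − 5.4348| = 21.161 pc = 21.161 × 3.262 ly = 69.027 ly.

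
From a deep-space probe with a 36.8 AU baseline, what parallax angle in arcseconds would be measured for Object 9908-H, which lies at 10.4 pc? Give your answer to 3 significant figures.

p (arcsec) = B (AU) / d (pc).
p = 36.8 / 10.4 = 3.5385 arcsec.

3.54 arcsec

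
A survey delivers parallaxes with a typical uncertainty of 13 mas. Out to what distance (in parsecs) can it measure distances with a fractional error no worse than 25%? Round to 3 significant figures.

σ_d/d = σ_p/p, so the condition is σ_p/p ≤ 0.25, i.e. p ≥ σ_p/0.25.
p_min = 13/0.25 = 52 mas = 0.052 arcsec.
d_max = 1/p_min = 1/0.052 = 19.231 pc.

19.2 pc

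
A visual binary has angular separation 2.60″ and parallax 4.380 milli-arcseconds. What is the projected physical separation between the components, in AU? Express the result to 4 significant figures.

593.6 AU

d = 1/p = 1/0.004380″ = 228.31 pc.
At distance d (pc), an angle of θ arcsec spans θ·d AU: s = 2.60 × 228.31 = 593.61 AU.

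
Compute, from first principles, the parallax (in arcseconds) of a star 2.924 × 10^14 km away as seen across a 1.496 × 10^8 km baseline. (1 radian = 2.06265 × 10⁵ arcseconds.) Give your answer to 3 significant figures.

θ ≈ B/d = (1.496 × 10^8) / (2.924 × 10^14) = 5.1163 × 10^-7 rad.
In arcseconds: 5.1163 × 10^-7 × 206265 = 0.10553″.

0.106 arcsec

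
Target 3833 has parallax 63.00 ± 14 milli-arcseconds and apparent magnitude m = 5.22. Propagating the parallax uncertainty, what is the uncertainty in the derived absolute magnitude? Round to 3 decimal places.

M = m − 5 log₁₀ d + 5 = m + 5 log₁₀ p + 5, so ∂M/∂p = 5/(p ln 10).
σ_M = (5/ln 10) · (σ_p/p) = 2.1715 × 14/63.00 = 2.1715 × 0.22222 = 0.48255.

σ_M = 0.483 mag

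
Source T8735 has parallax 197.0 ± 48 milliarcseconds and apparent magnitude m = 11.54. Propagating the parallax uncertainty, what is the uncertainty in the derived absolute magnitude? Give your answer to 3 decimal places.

σ_M = 0.529 mag

M = m − 5 log₁₀ d + 5 = m + 5 log₁₀ p + 5, so ∂M/∂p = 5/(p ln 10).
σ_M = (5/ln 10) · (σ_p/p) = 2.1715 × 48/197.0 = 2.1715 × 0.24365 = 0.52909.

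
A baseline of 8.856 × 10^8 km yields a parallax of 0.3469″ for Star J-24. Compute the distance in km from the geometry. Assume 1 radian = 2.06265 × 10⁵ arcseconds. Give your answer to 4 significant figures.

5.266 × 10^14 km

θ = 0.3469″ = 0.3469/206265 = 1.6818 × 10^-6 rad.
d = B/θ = (8.856 × 10^8) / (1.6818 × 10^-6) = 5.2658 × 10^14 km.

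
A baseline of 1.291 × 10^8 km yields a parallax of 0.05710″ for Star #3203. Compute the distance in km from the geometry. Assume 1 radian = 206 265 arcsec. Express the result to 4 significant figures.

4.664 × 10^14 km

θ = 0.05710″ = 0.05710/206265 = 2.7683 × 10^-7 rad.
d = B/θ = (1.291 × 10^8) / (2.7683 × 10^-7) = 4.6635 × 10^14 km.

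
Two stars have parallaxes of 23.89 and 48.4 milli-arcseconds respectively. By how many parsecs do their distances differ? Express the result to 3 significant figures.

d_A = 1/0.02389″ = 41.859 pc; d_B = 1/0.04840″ = 20.661 pc.
|d_B − d_A| = |20.661 − 41.859| = 21.198 pc.

21.2 pc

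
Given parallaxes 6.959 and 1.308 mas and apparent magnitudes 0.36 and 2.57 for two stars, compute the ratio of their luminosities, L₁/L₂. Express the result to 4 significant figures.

L₁/L₂ = 0.2705

d₁ = 1/p₁ = 1/0.006959″ = 143.7 pc; d₂ = 1/p₂ = 1/0.001308″ = 764.53 pc.
M₁ = m₁ − 5 log₁₀ d₁ + 5 = 0.36 − 10.7873 + 5 = -5.4273.
M₂ = 2.57 − 14.4170 + 5 = -6.8470.
L₁/L₂ = 10^(0.4(M₂ − M₁)) = 10^(0.4 × (-1.4197)) = 10^(-0.56788) = 0.27047.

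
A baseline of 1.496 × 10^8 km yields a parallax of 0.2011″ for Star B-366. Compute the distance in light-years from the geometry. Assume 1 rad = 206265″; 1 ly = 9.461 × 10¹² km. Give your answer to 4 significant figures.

θ = 0.2011″ = 0.2011/206265 = 9.7496 × 10^-7 rad.
d = B/θ = (1.496 × 10^8) / (9.7496 × 10^-7) = 1.5344 × 10^14 km = (1.5344 × 10^14) / (9.461 × 10^12) ly = 16.218 ly.

16.22 ly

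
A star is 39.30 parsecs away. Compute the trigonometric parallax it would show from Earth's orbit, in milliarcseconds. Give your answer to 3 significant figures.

25.4 mas

p = 1/d = 1/39.3 = 0.025445 arcsec.
= 0.025445 × 1000 = 25.445 mas.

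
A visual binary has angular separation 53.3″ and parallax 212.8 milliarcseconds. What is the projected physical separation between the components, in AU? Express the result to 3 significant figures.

250 AU

d = 1/p = 1/0.2128″ = 4.6992 pc.
At distance d (pc), an angle of θ arcsec spans θ·d AU: s = 53.3 × 4.6992 = 250.47 AU.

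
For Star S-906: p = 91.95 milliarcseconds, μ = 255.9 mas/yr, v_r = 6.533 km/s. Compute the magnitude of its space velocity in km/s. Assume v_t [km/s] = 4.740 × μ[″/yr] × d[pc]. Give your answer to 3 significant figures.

d = 1/p = 1/0.09195″ = 10.875 pc.
μ = 255.9 mas/yr = 0.2559 ″/yr.
v_t = 4.740 μ d = 4.740 × 0.2559 × 10.875 = 13.191 km/s.
v = √(v_r² + v_t²) = √(6.533² + 13.191²) = √216.683 = 14.72 km/s.

14.7 km/s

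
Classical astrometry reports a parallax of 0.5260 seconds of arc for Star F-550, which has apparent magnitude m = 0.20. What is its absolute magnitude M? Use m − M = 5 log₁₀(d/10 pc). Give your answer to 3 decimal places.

M = 3.805

d = 1/p = 1/0.5260″ = 1.9011 pc.
m − M = 5 log₁₀(1.9011) − 5 = 1.3950 − 5 = -3.6050.
M = m − (m − M) = 0.20 − (-3.6050) = 3.805.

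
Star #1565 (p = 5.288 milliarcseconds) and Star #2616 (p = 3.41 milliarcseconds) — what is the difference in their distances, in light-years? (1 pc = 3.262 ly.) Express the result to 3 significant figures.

d_A = 1/0.005288″ = 189.11 pc; d_B = 1/0.003410″ = 293.26 pc.
|d_B − d_A| = |293.26 − 189.11| = 104.15 pc = 104.15 × 3.262 ly = 339.74 ly.

340 ly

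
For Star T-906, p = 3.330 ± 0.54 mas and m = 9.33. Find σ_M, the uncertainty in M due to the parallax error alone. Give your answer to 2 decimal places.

σ_M = 0.35 mag

M = m − 5 log₁₀ d + 5 = m + 5 log₁₀ p + 5, so ∂M/∂p = 5/(p ln 10).
σ_M = (5/ln 10) · (σ_p/p) = 2.1715 × 0.54/3.330 = 2.1715 × 0.16216 = 0.35213.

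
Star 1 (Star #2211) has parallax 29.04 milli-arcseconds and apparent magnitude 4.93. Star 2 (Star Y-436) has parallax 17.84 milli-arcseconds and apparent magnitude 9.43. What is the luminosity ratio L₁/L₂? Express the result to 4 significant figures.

d₁ = 1/p₁ = 1/0.02904″ = 34.435 pc; d₂ = 1/p₂ = 1/0.01784″ = 56.054 pc.
M₁ = m₁ − 5 log₁₀ d₁ + 5 = 4.93 − 7.6850 + 5 = 2.2450.
M₂ = 9.43 − 8.7430 + 5 = 5.6870.
L₁/L₂ = 10^(0.4(M₂ − M₁)) = 10^(0.4 × 3.4420) = 10^1.37680 = 23.812.

L₁/L₂ = 23.81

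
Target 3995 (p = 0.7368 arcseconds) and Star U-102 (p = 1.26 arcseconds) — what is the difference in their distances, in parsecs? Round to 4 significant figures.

d_A = 1/0.7368″ = 1.3572 pc; d_B = 1/1.260″ = 0.79365 pc.
|d_B − d_A| = |0.79365 − 1.3572| = 0.56355 pc.

0.5636 pc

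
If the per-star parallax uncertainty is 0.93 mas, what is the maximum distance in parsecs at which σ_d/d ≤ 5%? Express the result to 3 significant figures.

53.8 pc

σ_d/d = σ_p/p, so the condition is σ_p/p ≤ 0.05, i.e. p ≥ σ_p/0.05.
p_min = 0.93/0.05 = 18.6 mas = 0.0186 arcsec.
d_max = 1/p_min = 1/0.0186 = 53.763 pc.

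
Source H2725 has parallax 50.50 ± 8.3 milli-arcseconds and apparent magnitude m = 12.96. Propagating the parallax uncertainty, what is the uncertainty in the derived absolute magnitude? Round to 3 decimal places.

σ_M = 0.357 mag

M = m − 5 log₁₀ d + 5 = m + 5 log₁₀ p + 5, so ∂M/∂p = 5/(p ln 10).
σ_M = (5/ln 10) · (σ_p/p) = 2.1715 × 8.3/50.50 = 2.1715 × 0.16436 = 0.35691.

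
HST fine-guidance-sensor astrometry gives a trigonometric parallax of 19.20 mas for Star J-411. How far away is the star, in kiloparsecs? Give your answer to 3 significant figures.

0.0521 kpc

p = 19.20 mas = 0.01920 arcsec.
d = 1/p = 1/0.01920 = 52.083 pc.
= 0.052083 kpc.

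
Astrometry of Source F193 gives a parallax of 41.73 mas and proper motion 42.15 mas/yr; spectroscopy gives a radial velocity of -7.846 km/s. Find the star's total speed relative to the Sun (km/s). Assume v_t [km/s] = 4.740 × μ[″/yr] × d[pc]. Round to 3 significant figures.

d = 1/p = 1/0.04173″ = 23.964 pc.
μ = 42.15 mas/yr = 0.04215 ″/yr.
v_t = 4.740 μ d = 4.740 × 0.04215 × 23.964 = 4.7878 km/s.
v = √(v_r² + v_t²) = √((-7.846)² + 4.7878²) = √84.4827 = 9.1914 km/s.

9.19 km/s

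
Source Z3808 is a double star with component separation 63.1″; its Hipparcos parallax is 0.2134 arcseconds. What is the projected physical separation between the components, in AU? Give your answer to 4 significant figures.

295.7 AU

d = 1/p = 1/0.2134″ = 4.686 pc.
At distance d (pc), an angle of θ arcsec spans θ·d AU: s = 63.1 × 4.686 = 295.69 AU.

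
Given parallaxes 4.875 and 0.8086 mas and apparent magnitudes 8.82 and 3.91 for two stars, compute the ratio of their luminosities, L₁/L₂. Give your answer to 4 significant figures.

d₁ = 1/p₁ = 1/0.004875″ = 205.13 pc; d₂ = 1/p₂ = 1/0.0008086″ = 1236.7 pc.
M₁ = m₁ − 5 log₁₀ d₁ + 5 = 8.82 − 11.5601 + 5 = 2.2599.
M₂ = 3.91 − 15.4613 + 5 = -6.5513.
L₁/L₂ = 10^(0.4(M₂ − M₁)) = 10^(0.4 × (-8.8112)) = 10^(-3.52448) = 0.0002989.

L₁/L₂ = 0.0002989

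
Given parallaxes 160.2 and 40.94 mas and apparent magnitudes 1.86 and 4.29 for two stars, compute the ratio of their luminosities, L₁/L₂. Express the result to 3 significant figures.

L₁/L₂ = 0.612

d₁ = 1/p₁ = 1/0.1602″ = 6.2422 pc; d₂ = 1/p₂ = 1/0.04094″ = 24.426 pc.
M₁ = m₁ − 5 log₁₀ d₁ + 5 = 1.86 − 3.9767 + 5 = 2.8833.
M₂ = 4.29 − 6.9393 + 5 = 2.3507.
L₁/L₂ = 10^(0.4(M₂ − M₁)) = 10^(0.4 × (-0.5326)) = 10^(-0.21304) = 0.61229.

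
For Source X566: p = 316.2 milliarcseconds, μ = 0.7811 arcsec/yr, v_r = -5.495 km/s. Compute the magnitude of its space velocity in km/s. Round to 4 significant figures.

d = 1/p = 1/0.3162″ = 3.1626 pc.
v_t = 4.740 μ d = 4.740 × 0.7811 × 3.1626 = 11.709 km/s.
v = √(v_r² + v_t²) = √((-5.495)² + 11.709²) = √167.296 = 12.934 km/s.

12.93 km/s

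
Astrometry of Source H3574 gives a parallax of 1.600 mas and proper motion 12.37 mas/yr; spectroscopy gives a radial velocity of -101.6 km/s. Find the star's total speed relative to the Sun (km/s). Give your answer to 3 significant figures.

108 km/s

d = 1/p = 1/0.001600″ = 625 pc.
μ = 12.37 mas/yr = 0.01237 ″/yr.
v_t = 4.740 μ d = 4.740 × 0.01237 × 625 = 36.646 km/s.
v = √(v_r² + v_t²) = √((-101.6)² + 36.646²) = √11665.5 = 108.01 km/s.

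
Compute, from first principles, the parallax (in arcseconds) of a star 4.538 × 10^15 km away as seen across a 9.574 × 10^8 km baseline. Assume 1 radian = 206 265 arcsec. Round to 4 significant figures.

0.04352 arcsec

θ ≈ B/d = (9.574 × 10^8) / (4.538 × 10^15) = 2.1097 × 10^-7 rad.
In arcseconds: 2.1097 × 10^-7 × 206265 = 0.043516″.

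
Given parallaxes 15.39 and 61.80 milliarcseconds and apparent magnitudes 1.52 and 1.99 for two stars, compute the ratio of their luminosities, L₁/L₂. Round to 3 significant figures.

L₁/L₂ = 24.9

d₁ = 1/p₁ = 1/0.01539″ = 64.977 pc; d₂ = 1/p₂ = 1/0.06180″ = 16.181 pc.
M₁ = m₁ − 5 log₁₀ d₁ + 5 = 1.52 − 9.0638 + 5 = -2.5438.
M₂ = 1.99 − 6.0450 + 5 = 0.9450.
L₁/L₂ = 10^(0.4(M₂ − M₁)) = 10^(0.4 × 3.4888) = 10^1.39552 = 24.861.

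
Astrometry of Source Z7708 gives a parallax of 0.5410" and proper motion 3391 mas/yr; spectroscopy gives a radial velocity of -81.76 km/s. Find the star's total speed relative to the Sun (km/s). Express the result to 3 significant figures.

87.0 km/s

d = 1/p = 1/0.5410″ = 1.8484 pc.
μ = 3391 mas/yr = 3.391 ″/yr.
v_t = 4.740 μ d = 4.740 × 3.391 × 1.8484 = 29.71 km/s.
v = √(v_r² + v_t²) = √((-81.76)² + 29.71²) = √7567.38 = 86.991 km/s.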